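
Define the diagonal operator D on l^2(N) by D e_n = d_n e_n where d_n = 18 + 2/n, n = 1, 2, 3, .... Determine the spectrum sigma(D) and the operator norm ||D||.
sigma(D) = {18 + 2/n : n ≥ 1} ∪ {18}; ||D|| = 20

A bounded diagonal operator on l^2 with diagonal entries d_n has spectrum equal to the closure of {d_n : n ≥ 1}: every d_n is an eigenvalue (with eigenvector e_n), so {d_n} ⊂ sigma(D); the spectrum is closed, so its closure is too; and for lambda not in the closure, (D - lambda I) has bounded inverse (the diagonal entries 1/(d_n - lambda) are bounded). For our sequence d_n = 18 + 2/n, n = 1, 2, 3, ...:
  - {d_n} = {18 + 2/n : n ≥ 1}; the only limit point is 18
  - closure = {18 + 2/n : n ≥ 1} ∪ {18}
For the norm: a diagonal operator has ||D|| = sup_n |d_n|. Here d_n = 18 + 2/n is positive and decreasing, so sup_n |d_n| = d_1 = 18 + 2 = 20. So ||D|| = 20.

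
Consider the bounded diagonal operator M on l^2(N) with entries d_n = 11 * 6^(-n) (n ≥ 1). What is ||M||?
||M|| = 11/6 (attained at n = 1)

For M diagonal, ||M|| = sup_n |d_n|. The sequence d_n = 11 * 6^(-n) is positive and strictly decreasing (ratio 6^(-1) < 1), so the supremum is d_1 = 11/6. Hence ||M|| = 11/6.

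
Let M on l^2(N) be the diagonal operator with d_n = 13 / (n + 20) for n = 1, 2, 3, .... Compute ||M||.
||M|| = 13/21 (attained at n = 1)

For M diagonal, ||M|| = sup_n |d_n| = sup_n 13/(n + 20). This is positive and strictly decreasing in n, so the supremum is attained at n = 1: d_1 = 13/(1 + 20) = 13/21. Hence ||M|| = 13/21.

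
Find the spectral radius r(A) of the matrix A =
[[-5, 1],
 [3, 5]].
r(A) = sqrt(112)/2 ≈ 5.2915

The eigenvalues of A are the roots of its characteristic polynomial. With M = A (coefficients from the trace and determinant):
  p(λ) = det(λ I - M) = λ^2 - 28.
For λ^2 - 28 the discriminant is 112. It is nonnegative but not a perfect square, so the roots are real and irrational: λ = ± sqrt(112)/2 ≈ 5.2915, -5.2915.
Thus the eigenvalues (to 4 decimals) are 5.2915 (modulus 5.2915); -5.2915 (modulus 5.2915). The spectral radius is the largest modulus: r(A) = sqrt(112)/2 ≈ 5.2915. (Cross-check: r(A) ≤ ||A||_2 ≈ 6.3852; equality holds whenever A is normal, though it can also hold for some non-normal A.)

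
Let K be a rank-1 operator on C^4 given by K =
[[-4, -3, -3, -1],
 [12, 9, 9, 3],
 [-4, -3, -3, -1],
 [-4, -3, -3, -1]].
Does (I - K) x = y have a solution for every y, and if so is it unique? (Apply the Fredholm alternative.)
(I - K) is singular (det(I - K) = 0, i.e. 1 ∈ sigma(K)). (I - K) x = y is solvable iff y ⊥ ker((I - K)^*) = span{(-4, -3, -3, -1)}, i.e. iff -4y_1 - 3y_2 - 3y_3 - y_4 = 0. When solvable, the solutions are x = y + c·(1, -3, 1, 1), c arbitrary (ker(I - K) = span{(1, -3, 1, 1)}, dimension 1).

K has rank 1, so it is an outer product K = u v^T: every row of K is a multiple of one row vector. Reading off the entries, u = (1, -3, 1, 1) and v = (-4, -3, -3, -1) (row i of K equals u_i·v^T). A rank-one matrix u v^T satisfies K u = u (v·u) and kills the (3)-dimensional subspace v^⊥, so its characteristic polynomial is lambda^3 (lambda - v·u) with v·u = tr K = 1. Hence the eigenvalues of I - K are 1 (multiplicity 3) and 1 - (1) = 0, so det(I - K) = 0. (Direct check: I - K =
[[5, 3, 3, 1],
 [-12, -8, -9, -3],
 [4, 3, 4, 1],
 [4, 3, 3, 2]]
has determinant 0.) So 1 is an eigenvalue of K and (I - K) is not invertible. The finite-dimensional Fredholm alternative says: either (I - K) is invertible, or ker(I - K) ≠ {0} and then range(I - K) = ker((I - K)^*)^⊥, with dim ker(I - K) = dim ker((I - K)^*). We are in the second case, so we need both kernels. Kernel of I - K: (I - K) u = u - u (v·u) = u - u = 0, so ker(I - K) = span{u} = span{(1, -3, 1, 1)} (it is exactly 1-dimensional because rank(I - K) = 3). Kernel of the adjoint: K is real, so (I - K)^* = I - K^T = I - v u^T, and (I - v u^T) v = v - v (u·v) = 0; hence ker((I - K)^*) = span{v} = span{(-4, -3, -3, -1)}. Therefore (I - K) x = y is solvable iff <y, v> = 0, i.e. iff -4y_1 - 3y_2 - 3y_3 - y_4 = 0. When this holds, K y = u (v·y) = 0, so (I - K) y = y and x = y is a particular solution; the full solution set is the line x = y + c·u = y + c·(1, -3, 1, 1), c ∈ C.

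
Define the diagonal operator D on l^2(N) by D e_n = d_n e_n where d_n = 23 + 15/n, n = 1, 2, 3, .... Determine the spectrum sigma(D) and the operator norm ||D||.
sigma(D) = {23 + 15/n : n ≥ 1} ∪ {23}; ||D|| = 38

A bounded diagonal operator on l^2 with diagonal entries d_n has spectrum equal to the closure of {d_n : n ≥ 1}: every d_n is an eigenvalue (with eigenvector e_n), so {d_n} ⊂ sigma(D); the spectrum is closed, so its closure is too; and for lambda not in the closure, (D - lambda I) has bounded inverse (the diagonal entries 1/(d_n - lambda) are bounded). For our sequence d_n = 23 + 15/n, n = 1, 2, 3, ...:
  - {d_n} = {23 + 15/n : n ≥ 1}; the only limit point is 23
  - closure = {23 + 15/n : n ≥ 1} ∪ {23}
For the norm: a diagonal operator has ||D|| = sup_n |d_n|. Here d_n = 23 + 15/n is positive and decreasing, so sup_n |d_n| = d_1 = 23 + 15 = 38. So ||D|| = 38.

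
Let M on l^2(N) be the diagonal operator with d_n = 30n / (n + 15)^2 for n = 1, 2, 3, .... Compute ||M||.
||M|| = 1/2 (attained at n = 15)

For M diagonal, ||M|| = sup_n |d_n|. Treat f(x) = 30x / (x + 15)^2 for real x > 0. By the quotient rule, f'(x) = 30(15 - x)/(x + 15)^3, which is positive for x < 15 and negative for x > 15. So f has a unique maximum at x = 15, and since 15 is a positive integer, the supremum over n ≥ 1 is attained at n = 15: d_15 = 30·15/(15 + 15)^2 = 30·15/900 = 1/2. Hence ||M|| = 1/2.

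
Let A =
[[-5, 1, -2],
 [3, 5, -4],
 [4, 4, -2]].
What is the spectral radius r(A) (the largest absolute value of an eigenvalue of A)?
r(A) ≈ 4.2608

The eigenvalues of A are the roots of its characteristic polynomial. With M = A (coefficients from the trace, the sum of principal 2x2 minors, and det A):
  p(λ) = det(λ I - M) = λ^3 + 2λ^2 - 4λ + 24.
No integer candidate from the rational root theorem (±divisors of 24) is a root, so the roots are irrational. The cubic discriminant is Δ = -19456 < 0, so there is one real root and a complex-conjugate pair. p(-5) = -31 and p(-4) = 8 have opposite signs, so a root lies in (-5, -4); Newton's method refines it to λ ≈ -4.2608. Dividing out (λ - (-4.2608)) leaves approximately λ^2 - 2.2608λ + 5.6328. For λ^2 - 2.2608λ + 5.6328 the discriminant is -17.4199. It is negative, so the remaining roots are the complex-conjugate pair λ ≈ 1.1304 ± 2.0869i. Their product equals the constant term, so |λ|^2 ≈ 5.6328 and |λ| ≈ 2.3733.
Thus the eigenvalues (to 4 decimals) are -4.2608 (modulus 4.2608); 1.1304 ± 2.0869i (modulus 2.3733). The spectral radius is the largest modulus: r(A) ≈ 4.2608. (Cross-check: r(A) ≤ ||A||_2 ≈ 9.2293; equality holds whenever A is normal, though it can also hold for some non-normal A.)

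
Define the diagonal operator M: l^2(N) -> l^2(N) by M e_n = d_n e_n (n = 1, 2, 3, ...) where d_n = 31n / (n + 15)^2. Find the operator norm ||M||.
||M|| = 31/60 (attained at n = 15)

For M diagonal, ||M|| = sup_n |d_n|. Treat f(x) = 31x / (x + 15)^2 for real x > 0. By the quotient rule, f'(x) = 31(15 - x)/(x + 15)^3, which is positive for x < 15 and negative for x > 15. So f has a unique maximum at x = 15, and since 15 is a positive integer, the supremum over n ≥ 1 is attained at n = 15: d_15 = 31·15/(15 + 15)^2 = 31·15/900 = 31/60. Hence ||M|| = 31/60.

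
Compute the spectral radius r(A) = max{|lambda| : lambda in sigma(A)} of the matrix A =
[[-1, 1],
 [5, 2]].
r(A) = (1 + sqrt(29))/2 ≈ 3.1926

The eigenvalues of A are the roots of its characteristic polynomial. With M = A (coefficients from the trace and determinant):
  p(λ) = det(λ I - M) = λ^2 - λ - 7.
For λ^2 - λ - 7 the discriminant is 29. It is nonnegative but not a perfect square, so the roots are real and irrational: λ = (1 ± sqrt(29))/2 ≈ 3.1926, -2.1926.
Thus the eigenvalues (to 4 decimals) are 3.1926 (modulus 3.1926); -2.1926 (modulus 2.1926). The spectral radius is the largest modulus: r(A) = (1 + sqrt(29))/2 ≈ 3.1926. (Cross-check: r(A) ≤ ||A||_2 ≈ 5.4157; equality holds whenever A is normal, though it can also hold for some non-normal A.)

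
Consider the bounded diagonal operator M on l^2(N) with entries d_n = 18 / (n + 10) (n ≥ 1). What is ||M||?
||M|| = 18/11 (attained at n = 1)

For M diagonal, ||M|| = sup_n |d_n| = sup_n 18/(n + 10). This is positive and strictly decreasing in n, so the supremum is attained at n = 1: d_1 = 18/(1 + 10) = 18/11. Hence ||M|| = 18/11.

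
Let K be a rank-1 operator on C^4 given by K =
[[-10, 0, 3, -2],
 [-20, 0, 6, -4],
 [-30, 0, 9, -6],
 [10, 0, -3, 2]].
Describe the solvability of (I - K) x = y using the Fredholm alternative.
(I - K) is singular (det(I - K) = 0, i.e. 1 ∈ sigma(K)). (I - K) x = y is solvable iff y ⊥ ker((I - K)^*) = span{(-10, 0, 3, -2)}, i.e. iff -10y_1 + 3y_3 - 2y_4 = 0. When solvable, the solutions are x = y + c·(1, 2, 3, -1), c arbitrary (ker(I - K) = span{(1, 2, 3, -1)}, dimension 1).

K has rank 1, so it is an outer product K = u v^T: every row of K is a multiple of one row vector. Reading off the entries, u = (1, 2, 3, -1) and v = (-10, 0, 3, -2) (row i of K equals u_i·v^T). A rank-one matrix u v^T satisfies K u = u (v·u) and kills the (3)-dimensional subspace v^⊥, so its characteristic polynomial is lambda^3 (lambda - v·u) with v·u = tr K = 1. Hence the eigenvalues of I - K are 1 (multiplicity 3) and 1 - (1) = 0, so det(I - K) = 0. (Direct check: I - K =
[[11, 0, -3, 2],
 [20, 1, -6, 4],
 [30, 0, -8, 6],
 [-10, 0, 3, -1]]
has determinant 0.) So 1 is an eigenvalue of K and (I - K) is not invertible. The finite-dimensional Fredholm alternative says: either (I - K) is invertible, or ker(I - K) ≠ {0} and then range(I - K) = ker((I - K)^*)^⊥, with dim ker(I - K) = dim ker((I - K)^*). We are in the second case, so we need both kernels. Kernel of I - K: (I - K) u = u - u (v·u) = u - u = 0, so ker(I - K) = span{u} = span{(1, 2, 3, -1)} (it is exactly 1-dimensional because rank(I - K) = 3). Kernel of the adjoint: K is real, so (I - K)^* = I - K^T = I - v u^T, and (I - v u^T) v = v - v (u·v) = 0; hence ker((I - K)^*) = span{v} = span{(-10, 0, 3, -2)}. Therefore (I - K) x = y is solvable iff <y, v> = 0, i.e. iff -10y_1 + 3y_3 - 2y_4 = 0. When this holds, K y = u (v·y) = 0, so (I - K) y = y and x = y is a particular solution; the full solution set is the line x = y + c·u = y + c·(1, 2, 3, -1), c ∈ C.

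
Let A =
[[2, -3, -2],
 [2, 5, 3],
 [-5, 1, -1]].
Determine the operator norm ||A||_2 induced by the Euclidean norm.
||A||_2 ≈ 6.9026 (= sqrt(largest eigenvalue of A^T A))

||A||_2 = sigma_max(A) = sqrt(lambda_max(A^T A)). Form the symmetric matrix M = A^T A =
[[33, -1, 7],
 [-1, 35, 20],
 [7, 20, 14]].
Its characteristic polynomial (trace, sum of principal 2x2 minors, determinant of M give the coefficients) is
  p(λ) = det(λ I - M) = λ^3 - 82λ^2 + 1657λ - 961.
No integer candidate from the rational root theorem (±divisors of 961) is a root, so the roots are irrational. The cubic discriminant is Δ = 469537097 > 0, so there are three distinct real roots. p(0) = -961 and p(1) = 615 have opposite signs, so a root lies in (0, 1); Newton's method refines it to λ ≈ 0.5975. p(33) = 359 and p(34) = -111 have opposite signs, so a root lies in (33, 34); Newton's method refines it to λ ≈ 33.7565. p(47) = -397 and p(48) = 239 have opposite signs, so a root lies in (47, 48); Newton's method refines it to λ ≈ 47.646. Check (Vieta): the three roots sum to 82, matching tr M = 82.
So the eigenvalues of A^T A are ≈ 0.5975, 33.7565, 47.646 (all ≥ 0, as they must be for A^T A). The largest is λ_max ≈ 47.646, hence ||A||_2 = sqrt(λ_max) ≈ 6.9026.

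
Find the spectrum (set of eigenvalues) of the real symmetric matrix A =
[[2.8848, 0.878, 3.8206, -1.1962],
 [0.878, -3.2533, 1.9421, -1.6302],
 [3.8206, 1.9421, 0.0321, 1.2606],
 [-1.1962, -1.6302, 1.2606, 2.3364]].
sigma(A) ≈ {-5, -2, 3, 6}

A is real symmetric, so its spectrum consists of real eigenvalues. Expanding the characteristic polynomial of the displayed matrix gives
  det(λ I - A) = p(λ) = λ^4 + (-2)λ^3 + (-35)λ^2 + (36)λ + (180.0019).
Solving p(λ) = 0 yields eigenvalues ≈ -5, -2, 3, 6. (A is shown rounded to 4 decimals, so these recover the underlying integer eigenvalues to within that precision.)
Verification: the trace of A = 2 equals the sum of eigenvalues 2, and det(A) ≈ 180.0019 matches the eigenvalue product 180.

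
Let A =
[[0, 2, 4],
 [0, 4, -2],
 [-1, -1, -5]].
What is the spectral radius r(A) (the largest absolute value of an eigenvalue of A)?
r(A) ≈ 4.287

The eigenvalues of A are the roots of its characteristic polynomial. With M = A (coefficients from the trace, the sum of principal 2x2 minors, and det A):
  p(λ) = det(λ I - M) = λ^3 + λ^2 - 18λ - 20.
No integer candidate from the rational root theorem (±divisors of 20) is a root, so the roots are irrational. The cubic discriminant is Δ = 19412 > 0, so there are three distinct real roots. p(-5) = -30 and p(-4) = 4 have opposite signs, so a root lies in (-5, -4); Newton's method refines it to λ ≈ -4.1676. p(-2) = 12 and p(-1) = -2 have opposite signs, so a root lies in (-2, -1); Newton's method refines it to λ ≈ -1.1194. p(4) = -12 and p(5) = 40 have opposite signs, so a root lies in (4, 5); Newton's method refines it to λ ≈ 4.287. Check (Vieta): the three roots sum to -1, matching tr M = -1.
Thus the eigenvalues (to 4 decimals) are -4.1676 (modulus 4.1676); -1.1194 (modulus 1.1194); 4.287 (modulus 4.287). The spectral radius is the largest modulus: r(A) ≈ 4.287. (Cross-check: r(A) ≤ ||A||_2 ≈ 6.8243; equality holds whenever A is normal, though it can also hold for some non-normal A.)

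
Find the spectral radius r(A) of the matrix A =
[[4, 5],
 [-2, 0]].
r(A) = sqrt(10) ≈ 3.1623

The eigenvalues of A are the roots of its characteristic polynomial. With M = A (coefficients from the trace and determinant):
  p(λ) = det(λ I - M) = λ^2 - 4λ + 10.
For λ^2 - 4λ + 10 the discriminant is -24. It is negative, so the roots are the complex-conjugate pair λ = 2 ± (sqrt(24)/2) i ≈ 2 ± 2.4495i. For a conjugate pair the product of the roots equals the constant term, so |λ|^2 = 10 and |λ| = sqrt(10) ≈ 3.1623.
Thus the eigenvalues (to 4 decimals) are 2 ± 2.4495i (modulus 3.1623). The spectral radius is the largest modulus: r(A) = sqrt(10) ≈ 3.1623. (Cross-check: r(A) ≤ ||A||_2 ≈ 6.5311; equality holds whenever A is normal, though it can also hold for some non-normal A.)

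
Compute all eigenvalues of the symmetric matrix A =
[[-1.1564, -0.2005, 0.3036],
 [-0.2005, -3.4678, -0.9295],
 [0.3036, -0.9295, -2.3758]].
sigma(A) ≈ {-4, -2, -1}

A is real symmetric, so its spectrum consists of real eigenvalues. Expanding the characteristic polynomial of the displayed matrix gives
  det(λ I - A) = p(λ) = λ^3 + (7)λ^2 + (14)λ + (8).
Solving p(λ) = 0 yields eigenvalues ≈ -4, -2, -1. (A is shown rounded to 4 decimals, so these recover the underlying integer eigenvalues to within that precision.)
Verification: the trace of A = -7 equals the sum of eigenvalues -7, and det(A) ≈ -7.9999 matches the eigenvalue product -8.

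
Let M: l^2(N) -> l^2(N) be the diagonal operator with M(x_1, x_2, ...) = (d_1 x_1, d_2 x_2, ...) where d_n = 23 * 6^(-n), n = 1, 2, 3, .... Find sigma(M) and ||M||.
sigma(M) = {23 * 6^(-n) : n ≥ 1} ∪ {0}; ||M|| = 23/6

A bounded diagonal operator on l^2 with diagonal entries d_n has spectrum equal to the closure of {d_n : n ≥ 1}: every d_n is an eigenvalue (with eigenvector e_n), so {d_n} ⊂ sigma(M); the spectrum is closed, so its closure is too; and for lambda not in the closure, (M - lambda I) has bounded inverse (the diagonal entries 1/(d_n - lambda) are bounded). For our sequence d_n = 23 * 6^(-n), n = 1, 2, 3, ...:
  - {d_n} = {23 * 6^(-n) : n ≥ 1}; the only limit point is 0
  - closure = {23 * 6^(-n) : n ≥ 1} ∪ {0}
For the norm: a diagonal operator has ||M|| = sup_n |d_n|. Here d_n = 23 * 6^(-n) is positive and decreasing, so sup_n |d_n| = d_1 = 23/6. So ||M|| = 23/6.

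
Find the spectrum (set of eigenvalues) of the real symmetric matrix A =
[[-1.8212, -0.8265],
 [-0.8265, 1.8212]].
sigma(A) ≈ {-2, 2}

A is real symmetric, so its spectrum consists of real eigenvalues. Expanding the characteristic polynomial of the displayed matrix gives
  det(λ I - A) = p(λ) = λ^2 + (0)λ + (-4).
Solving p(λ) = 0 yields eigenvalues ≈ -2, 2. (A is shown rounded to 4 decimals, so these recover the underlying integer eigenvalues to within that precision.)
Verification: the trace of A = 0 equals the sum of eigenvalues 0, and det(A) ≈ -3.9999 matches the eigenvalue product -4.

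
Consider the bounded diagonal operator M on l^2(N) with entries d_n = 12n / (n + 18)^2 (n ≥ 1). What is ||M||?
||M|| = 1/6 (attained at n = 18)

For M diagonal, ||M|| = sup_n |d_n|. Treat f(x) = 12x / (x + 18)^2 for real x > 0. By the quotient rule, f'(x) = 12(18 - x)/(x + 18)^3, which is positive for x < 18 and negative for x > 18. So f has a unique maximum at x = 18, and since 18 is a positive integer, the supremum over n ≥ 1 is attained at n = 18: d_18 = 12·18/(18 + 18)^2 = 12·18/1296 = 1/6. Hence ||M|| = 1/6.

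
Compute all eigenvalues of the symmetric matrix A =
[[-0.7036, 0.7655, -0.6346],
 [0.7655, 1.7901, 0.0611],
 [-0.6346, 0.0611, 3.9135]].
sigma(A) ≈ {-1, 2, 4}

A is real symmetric, so its spectrum consists of real eigenvalues. Expanding the characteristic polynomial of the displayed matrix gives
  det(λ I - A) = p(λ) = λ^3 + (-5)λ^2 + (2)λ + (8).
Solving p(λ) = 0 yields eigenvalues ≈ -1, 2, 4. (A is shown rounded to 4 decimals, so these recover the underlying integer eigenvalues to within that precision.)
Verification: the trace of A = 5 equals the sum of eigenvalues 5, and det(A) ≈ -8.0000 matches the eigenvalue product -8.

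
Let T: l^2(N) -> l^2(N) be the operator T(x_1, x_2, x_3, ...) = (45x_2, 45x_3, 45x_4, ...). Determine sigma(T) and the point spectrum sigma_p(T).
sigma(T) = closed disk {z in C : |z| ≤ 45}; sigma_p(T) = open disk {z in C : |z| < 45}

Note T = 45·V where V is the unit left shift (V x)_k = x_{k+1}; so sigma(T) = 45·sigma(V) and ||T|| = 45||V||. ||T x||^2 = 2025sum_{k≥2} |x_k|^2 ≤ 2025||x||^2, with equality on {x : x_1 = 0}, so ||T|| = 45. For any lambda with |lambda| < 45, set r = lambda/45 (|r| < 1); the vector x = (1, r, r^2, ...) is in l^2 and satisfies T x = 45(r, r^2, ...) = lambda x, so lambda is an eigenvalue. On the boundary |lambda| = 45 the geometric series diverges, so no l^2 eigenvector exists, but these lambda lie in the approximate point spectrum. Hence sigma(T) is the closed disk of radius 45 and sigma_p(T) is the open disk.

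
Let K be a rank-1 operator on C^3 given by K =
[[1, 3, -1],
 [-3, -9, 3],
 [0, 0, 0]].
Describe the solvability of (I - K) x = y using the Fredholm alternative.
(I - K) is invertible (det(I - K) = 9 ≠ 0), so for every y in C^3 the equation (I - K) x = y has a unique solution.

K has rank 1, so it is an outer product K = u v^T: every row of K is a multiple of one row vector. Reading off the entries, u = (-1, 3, 0) and v = (-1, -3, 1) (row i of K equals u_i·v^T). A rank-one matrix u v^T satisfies K u = u (v·u) and kills the (2)-dimensional subspace v^⊥, so its characteristic polynomial is lambda^2 (lambda - v·u) with v·u = tr K = -8. Hence the eigenvalues of I - K are 1 (multiplicity 2) and 1 - (-8) = 9, so det(I - K) = 9. (Direct check: I - K =
[[0, -3, 1],
 [3, 10, -3],
 [0, 0, 1]]
has determinant 9.) The finite-dimensional Fredholm alternative says: either (I - K) is invertible, or ker(I - K) ≠ {0} and then range(I - K) = ker((I - K)^*)^⊥, with dim ker(I - K) = dim ker((I - K)^*). Since det(I - K) ≠ 0, 1 is not an eigenvalue of K and ker(I - K) = {0}, so we are in the first case: for every y there is a unique x = (I - K)^(-1) y. Explicitly, by the Sherman–Morrison formula, (I - u v^T)^(-1) = I + u v^T/(1 - v·u), i.e. (I - K)^(-1) = I + K/(9).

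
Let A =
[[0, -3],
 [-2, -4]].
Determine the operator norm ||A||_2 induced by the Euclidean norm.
||A||_2 = sqrt((29 + sqrt(697))/2) ≈ 5.2631 (= sqrt(largest eigenvalue of A^T A))

||A||_2 = sigma_max(A) = sqrt(lambda_max(A^T A)). Form the symmetric matrix M = A^T A =
[[4, 8],
 [8, 25]].
Its characteristic polynomial (trace, determinant of M give the coefficients) is
  p(λ) = det(λ I - M) = λ^2 - 29λ + 36.
For λ^2 - 29λ + 36 the discriminant is 697. It is nonnegative but not a perfect square, so the roots are real and irrational: λ = (29 ± sqrt(697))/2 ≈ 27.7004, 1.2996.
So the eigenvalues of A^T A are ≈ 1.2996, 27.7004 (all ≥ 0, as they must be for A^T A). The largest is λ_max = (29 + sqrt(697))/2 ≈ 27.7004, hence ||A||_2 = sqrt(λ_max) = sqrt((29 + sqrt(697))/2) ≈ 5.2631.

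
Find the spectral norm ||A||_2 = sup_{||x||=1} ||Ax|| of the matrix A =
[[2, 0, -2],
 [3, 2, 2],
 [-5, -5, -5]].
||A||_2 ≈ 9.5636 (= sqrt(largest eigenvalue of A^T A))

||A||_2 = sigma_max(A) = sqrt(lambda_max(A^T A)). Form the symmetric matrix M = A^T A =
[[38, 31, 27],
 [31, 29, 29],
 [27, 29, 33]].
Its characteristic polynomial (trace, sum of principal 2x2 minors, determinant of M give the coefficients) is
  p(λ) = det(λ I - M) = λ^3 - 100λ^2 + 782λ - 100.
No integer candidate from the rational root theorem (±divisors of 100) is a root, so the roots are irrational. The cubic discriminant is Δ = 3942882928 > 0, so there are three distinct real roots. p(0) = -100 and p(1) = 583 have opposite signs, so a root lies in (0, 1); Newton's method refines it to λ ≈ 0.13. p(8) = 268 and p(9) = -433 have opposite signs, so a root lies in (8, 9); Newton's method refines it to λ ≈ 8.408. p(91) = -3467 and p(92) = 4132 have opposite signs, so a root lies in (91, 92); Newton's method refines it to λ ≈ 91.462. Check (Vieta): the three roots sum to 100, matching tr M = 100.
So the eigenvalues of A^T A are ≈ 0.13, 8.408, 91.462 (all ≥ 0, as they must be for A^T A). The largest is λ_max ≈ 91.462, hence ||A||_2 = sqrt(λ_max) ≈ 9.5636.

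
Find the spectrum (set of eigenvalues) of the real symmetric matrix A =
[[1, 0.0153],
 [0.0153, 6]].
sigma(A) ≈ {1, 6}

A is real symmetric, so its spectrum consists of real eigenvalues. Expanding the characteristic polynomial of the displayed matrix gives
  det(λ I - A) = p(λ) = λ^2 + (-7)λ + (6).
Solving p(λ) = 0 yields eigenvalues ≈ 1, 6. (A is shown rounded to 4 decimals, so these recover the underlying integer eigenvalues to within that precision.)
Verification: the trace of A = 7 equals the sum of eigenvalues 7, and det(A) ≈ 5.9998 matches the eigenvalue product 6.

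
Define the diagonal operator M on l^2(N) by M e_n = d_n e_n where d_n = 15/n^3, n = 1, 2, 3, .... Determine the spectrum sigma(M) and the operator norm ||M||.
sigma(M) = {15/n^3 : n ≥ 1} ∪ {0}; ||M|| = 15

A bounded diagonal operator on l^2 with diagonal entries d_n has spectrum equal to the closure of {d_n : n ≥ 1}: every d_n is an eigenvalue (with eigenvector e_n), so {d_n} ⊂ sigma(M); the spectrum is closed, so its closure is too; and for lambda not in the closure, (M - lambda I) has bounded inverse (the diagonal entries 1/(d_n - lambda) are bounded). For our sequence d_n = 15/n^3, n = 1, 2, 3, ...:
  - {d_n} = {15/n^3 : n ≥ 1}; the only limit point is 0
  - closure = {15/n^3 : n ≥ 1} ∪ {0}
For the norm: a diagonal operator has ||M|| = sup_n |d_n|. Here d_n = 15/n^3 is positive and decreasing, so sup_n |d_n| = d_1 = 15. So ||M|| = 15.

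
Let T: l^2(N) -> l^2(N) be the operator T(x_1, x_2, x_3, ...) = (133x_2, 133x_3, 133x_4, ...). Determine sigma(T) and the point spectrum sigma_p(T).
sigma(T) = closed disk {z in C : |z| ≤ 133}; sigma_p(T) = open disk {z in C : |z| < 133}

Note T = 133·V where V is the unit left shift (V x)_k = x_{k+1}; so sigma(T) = 133·sigma(V) and ||T|| = 133||V||. ||T x||^2 = 17689sum_{k≥2} |x_k|^2 ≤ 17689||x||^2, with equality on {x : x_1 = 0}, so ||T|| = 133. For any lambda with |lambda| < 133, set r = lambda/133 (|r| < 1); the vector x = (1, r, r^2, ...) is in l^2 and satisfies T x = 133(r, r^2, ...) = lambda x, so lambda is an eigenvalue. On the boundary |lambda| = 133 the geometric series diverges, so no l^2 eigenvector exists, but these lambda lie in the approximate point spectrum. Hence sigma(T) is the closed disk of radius 133 and sigma_p(T) is the open disk.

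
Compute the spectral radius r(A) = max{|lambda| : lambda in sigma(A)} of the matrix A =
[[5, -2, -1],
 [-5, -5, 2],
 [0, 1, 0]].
r(A) ≈ 6.1492

The eigenvalues of A are the roots of its characteristic polynomial. With M = A (coefficients from the trace, the sum of principal 2x2 minors, and det A):
  p(λ) = det(λ I - M) = λ^3 - 37λ + 5.
No integer candidate from the rational root theorem (±divisors of 5) is a root, so the roots are irrational. The cubic discriminant is Δ = 201937 > 0, so there are three distinct real roots. p(-7) = -79 and p(-6) = 11 have opposite signs, so a root lies in (-7, -6); Newton's method refines it to λ ≈ -6.1492. p(0) = 5 and p(1) = -31 have opposite signs, so a root lies in (0, 1); Newton's method refines it to λ ≈ 0.1352. p(6) = -1 and p(7) = 89 have opposite signs, so a root lies in (6, 7); Newton's method refines it to λ ≈ 6.014. Check (Vieta): the three roots sum to 0, matching tr M = 0.
Thus the eigenvalues (to 4 decimals) are -6.1492 (modulus 6.1492); 0.1352 (modulus 0.1352); 6.014 (modulus 6.014). The spectral radius is the largest modulus: r(A) ≈ 6.1492. (Cross-check: r(A) ≤ ||A||_2 ≈ 7.9379; equality holds whenever A is normal, though it can also hold for some non-normal A.)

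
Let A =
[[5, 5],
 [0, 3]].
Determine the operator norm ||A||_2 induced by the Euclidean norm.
||A||_2 = sqrt((59 + sqrt(2581))/2) ≈ 7.4096 (= sqrt(largest eigenvalue of A^T A))

||A||_2 = sigma_max(A) = sqrt(lambda_max(A^T A)). Form the symmetric matrix M = A^T A =
[[25, 25],
 [25, 34]].
Its characteristic polynomial (trace, determinant of M give the coefficients) is
  p(λ) = det(λ I - M) = λ^2 - 59λ + 225.
For λ^2 - 59λ + 225 the discriminant is 2581. It is nonnegative but not a perfect square, so the roots are real and irrational: λ = (59 ± sqrt(2581))/2 ≈ 54.9018, 4.0982.
So the eigenvalues of A^T A are ≈ 4.0982, 54.9018 (all ≥ 0, as they must be for A^T A). The largest is λ_max = (59 + sqrt(2581))/2 ≈ 54.9018, hence ||A||_2 = sqrt(λ_max) = sqrt((59 + sqrt(2581))/2) ≈ 7.4096.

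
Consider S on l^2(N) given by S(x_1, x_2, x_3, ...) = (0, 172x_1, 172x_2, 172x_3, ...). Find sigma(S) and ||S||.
sigma(S) = closed disk {z in C : |z| ≤ 172}; ||S|| = 172

Note S = 172·U where U is the unit right shift (U x)_k = x_{k-1} (with x_0 := 0); so ||S|| = 172||U|| and sigma(S) = 172·sigma(U). ||S x||^2 = sum_{k≥1} |172x_k|^2 = 29584||x||^2, so ||S|| = 172 and sigma(S) ⊂ {|z| ≤ 172}. For any |lambda| < 172, the equation (S - lambda I) x = 0 forces x_1 = 0, then 172x_k = lambda x_{k+1} ⇒ x = 0, so S has no eigenvalues. But (S - lambda I) is not surjective for |lambda| < 172: solving (S - lambda I) x = e_1 would require x_n proportional to (lambda/172)^(-n), which is not in l^2. So every |lambda| < 172 lies in the residual spectrum. The boundary |lambda| = 172 is in the approximate point spectrum (the spectrum is closed). Hence sigma(S) is the closed disk of radius 172.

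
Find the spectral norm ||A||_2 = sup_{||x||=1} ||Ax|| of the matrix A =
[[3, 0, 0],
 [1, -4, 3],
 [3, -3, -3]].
||A||_2 ≈ 5.9551 (= sqrt(largest eigenvalue of A^T A))

||A||_2 = sigma_max(A) = sqrt(lambda_max(A^T A)). Form the symmetric matrix M = A^T A =
[[19, -13, -6],
 [-13, 25, -3],
 [-6, -3, 18]].
Its characteristic polynomial (trace, sum of principal 2x2 minors, determinant of M give the coefficients) is
  p(λ) = det(λ I - M) = λ^3 - 62λ^2 + 1053λ - 3969.
No integer candidate from the rational root theorem (±divisors of 3969) is a root, so the roots are irrational. The cubic discriminant is Δ = 47095425 > 0, so there are three distinct real roots. p(5) = -129 and p(6) = 333 have opposite signs, so a root lies in (5, 6); Newton's method refines it to λ ≈ 5.2602. p(21) = 63 and p(22) = -163 have opposite signs, so a root lies in (21, 22); Newton's method refines it to λ ≈ 21.2767. p(35) = -189 and p(36) = 243 have opposite signs, so a root lies in (35, 36); Newton's method refines it to λ ≈ 35.4631. Check (Vieta): the three roots sum to 62, matching tr M = 62.
So the eigenvalues of A^T A are ≈ 5.2602, 21.2767, 35.4631 (all ≥ 0, as they must be for A^T A). The largest is λ_max ≈ 35.4631, hence ||A||_2 = sqrt(λ_max) ≈ 5.9551.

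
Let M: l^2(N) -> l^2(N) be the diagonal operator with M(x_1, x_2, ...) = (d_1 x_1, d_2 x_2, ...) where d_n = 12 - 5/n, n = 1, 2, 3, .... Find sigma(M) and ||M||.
sigma(M) = {12 - 5/n : n ≥ 1} ∪ {12}; ||M|| = 12

A bounded diagonal operator on l^2 with diagonal entries d_n has spectrum equal to the closure of {d_n : n ≥ 1}: every d_n is an eigenvalue (with eigenvector e_n), so {d_n} ⊂ sigma(M); the spectrum is closed, so its closure is too; and for lambda not in the closure, (M - lambda I) has bounded inverse (the diagonal entries 1/(d_n - lambda) are bounded). For our sequence d_n = 12 - 5/n, n = 1, 2, 3, ...:
  - {d_n} = {12 - 5/n : n ≥ 1}; the only limit point is 12
  - closure = {12 - 5/n : n ≥ 1} ∪ {12}
For the norm: a diagonal operator has ||M|| = sup_n |d_n|. Here d_n = 12 - 5/n increases monotonically from d_1 = 7 toward 12, with all terms in [7, 12); so sup_n |d_n| = 12 (the supremum is the limit, not attained). So ||M|| = 12.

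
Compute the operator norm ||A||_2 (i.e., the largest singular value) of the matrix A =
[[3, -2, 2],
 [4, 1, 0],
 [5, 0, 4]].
||A||_2 ≈ 8.0776 (= sqrt(largest eigenvalue of A^T A))

||A||_2 = sigma_max(A) = sqrt(lambda_max(A^T A)). Form the symmetric matrix M = A^T A =
[[50, -2, 26],
 [-2, 5, -4],
 [26, -4, 20]].
Its characteristic polynomial (trace, sum of principal 2x2 minors, determinant of M give the coefficients) is
  p(λ) = det(λ I - M) = λ^3 - 75λ^2 + 654λ - 1156.
No integer candidate from the rational root theorem (±divisors of 1156) is a root, so the roots are irrational. The cubic discriminant is Δ = 320798772 > 0, so there are three distinct real roots. p(2) = -140 and p(3) = 158 have opposite signs, so a root lies in (2, 3); Newton's method refines it to λ ≈ 2.4147. p(7) = 90 and p(8) = -212 have opposite signs, so a root lies in (7, 8); Newton's method refines it to λ ≈ 7.337. p(65) = -896 and p(66) = 2804 have opposite signs, so a root lies in (65, 66); Newton's method refines it to λ ≈ 65.2483. Check (Vieta): the three roots sum to 75, matching tr M = 75.
So the eigenvalues of A^T A are ≈ 2.4147, 7.337, 65.2483 (all ≥ 0, as they must be for A^T A). The largest is λ_max ≈ 65.2483, hence ||A||_2 = sqrt(λ_max) ≈ 8.0776.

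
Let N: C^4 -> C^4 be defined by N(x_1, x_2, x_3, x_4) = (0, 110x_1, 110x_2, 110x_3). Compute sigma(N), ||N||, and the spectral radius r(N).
sigma(N) = {0}; ||N|| = 110; r(N) = 0. (N is nilpotent with N^4 = 0.)

On C^4, N is a strictly lower-triangular matrix with 110 on the subdiagonal and zeros elsewhere, so its characteristic polynomial is lambda^4 and every eigenvalue is 0: sigma(N) = {0}. For the operator norm, N e_i = 110e_{i+1} for i = 1, ..., 3 and N e_4 = 0, so the singular values of N are 110 (with multiplicity 3) and 0; hence ||N|| = 110. The spectral radius r(N) = max|lambda| = 0. Note ||N|| > r(N) — characteristic of non-normal nilpotent operators. Indeed N^4 = 0.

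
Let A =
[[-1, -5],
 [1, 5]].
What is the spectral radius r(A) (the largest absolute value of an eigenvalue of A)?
r(A) = 4

The eigenvalues of A are the roots of its characteristic polynomial. With M = A (coefficients from the trace and determinant):
  p(λ) = det(λ I - M) = λ^2 - 4λ.
For λ^2 - 4λ the discriminant is 16. It is a perfect square (4^2), so the roots are rational: λ = (4 ± 4)/2 = 4, 0.
Thus the eigenvalues (to 4 decimals) are 4 (modulus 4); 0 (modulus 0). The spectral radius is the largest modulus: r(A) = 4. (Cross-check: r(A) ≤ ||A||_2 ≈ 7.2111; equality holds whenever A is normal, though it can also hold for some non-normal A.)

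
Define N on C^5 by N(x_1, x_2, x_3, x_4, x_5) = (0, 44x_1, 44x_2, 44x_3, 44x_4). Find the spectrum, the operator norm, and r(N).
sigma(N) = {0}; ||N|| = 44; r(N) = 0. (N is nilpotent with N^5 = 0.)

On C^5, N is a strictly lower-triangular matrix with 44 on the subdiagonal and zeros elsewhere, so its characteristic polynomial is lambda^5 and every eigenvalue is 0: sigma(N) = {0}. For the operator norm, N e_i = 44e_{i+1} for i = 1, ..., 4 and N e_5 = 0, so the singular values of N are 44 (with multiplicity 4) and 0; hence ||N|| = 44. The spectral radius r(N) = max|lambda| = 0. Note ||N|| > r(N) — characteristic of non-normal nilpotent operators. Indeed N^5 = 0.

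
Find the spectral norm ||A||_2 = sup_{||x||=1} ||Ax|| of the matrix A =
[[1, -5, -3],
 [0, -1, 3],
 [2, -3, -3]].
||A||_2 ≈ 7.5043 (= sqrt(largest eigenvalue of A^T A))

||A||_2 = sigma_max(A) = sqrt(lambda_max(A^T A)). Form the symmetric matrix M = A^T A =
[[5, -11, -9],
 [-11, 35, 21],
 [-9, 21, 27]].
Its characteristic polynomial (trace, sum of principal 2x2 minors, determinant of M give the coefficients) is
  p(λ) = det(λ I - M) = λ^3 - 67λ^2 + 612λ - 576.
No integer candidate from the rational root theorem (±divisors of 576) is a root, so the roots are irrational. The cubic discriminant is Δ = 487657872 > 0, so there are three distinct real roots. p(1) = -30 and p(2) = 388 have opposite signs, so a root lies in (1, 2); Newton's method refines it to λ ≈ 1.0629. p(9) = 234 and p(10) = -156 have opposite signs, so a root lies in (9, 10); Newton's method refines it to λ ≈ 9.6231. p(56) = -800 and p(57) = 1818 have opposite signs, so a root lies in (56, 57); Newton's method refines it to λ ≈ 56.314. Check (Vieta): the three roots sum to 67, matching tr M = 67.
So the eigenvalues of A^T A are ≈ 1.0629, 9.6231, 56.314 (all ≥ 0, as they must be for A^T A). The largest is λ_max ≈ 56.314, hence ||A||_2 = sqrt(λ_max) ≈ 7.5043.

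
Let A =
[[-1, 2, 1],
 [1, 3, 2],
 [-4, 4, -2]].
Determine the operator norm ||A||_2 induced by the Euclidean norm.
||A||_2 ≈ 6.3538 (= sqrt(largest eigenvalue of A^T A))

||A||_2 = sigma_max(A) = sqrt(lambda_max(A^T A)). Form the symmetric matrix M = A^T A =
[[18, -15, 9],
 [-15, 29, 0],
 [9, 0, 9]].
Its characteristic polynomial (trace, sum of principal 2x2 minors, determinant of M give the coefficients) is
  p(λ) = det(λ I - M) = λ^3 - 56λ^2 + 639λ - 324.
No integer candidate from the rational root theorem (±divisors of 324) is a root, so the roots are irrational. The cubic discriminant is Δ = 215085780 > 0, so there are three distinct real roots. p(0) = -324 and p(1) = 260 have opposite signs, so a root lies in (0, 1); Newton's method refines it to λ ≈ 0.5316. p(15) = 36 and p(16) = -340 have opposite signs, so a root lies in (15, 16); Newton's method refines it to λ ≈ 15.0981. p(40) = -364 and p(41) = 660 have opposite signs, so a root lies in (40, 41); Newton's method refines it to λ ≈ 40.3704. Check (Vieta): the three roots sum to 56, matching tr M = 56.
So the eigenvalues of A^T A are ≈ 0.5316, 15.0981, 40.3704 (all ≥ 0, as they must be for A^T A). The largest is λ_max ≈ 40.3704, hence ||A||_2 = sqrt(λ_max) ≈ 6.3538.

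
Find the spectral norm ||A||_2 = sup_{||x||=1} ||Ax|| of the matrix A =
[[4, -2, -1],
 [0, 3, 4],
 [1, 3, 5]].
||A||_2 ≈ 7.9229 (= sqrt(largest eigenvalue of A^T A))

||A||_2 = sigma_max(A) = sqrt(lambda_max(A^T A)). Form the symmetric matrix M = A^T A =
[[17, -5, 1],
 [-5, 22, 29],
 [1, 29, 42]].
Its characteristic polynomial (trace, sum of principal 2x2 minors, determinant of M give the coefficients) is
  p(λ) = det(λ I - M) = λ^3 - 81λ^2 + 1145λ - 49.
No integer candidate from the rational root theorem (±divisors of 49) is a root, so the roots are irrational. The cubic discriminant is Δ = 2574714352 > 0, so there are three distinct real roots. p(0) = -49 and p(1) = 1016 have opposite signs, so a root lies in (0, 1); Newton's method refines it to λ ≈ 0.0429. p(18) = 149 and p(19) = -676 have opposite signs, so a root lies in (18, 19); Newton's method refines it to λ ≈ 18.1853. p(62) = -2095 and p(63) = 644 have opposite signs, so a root lies in (62, 63); Newton's method refines it to λ ≈ 62.7717. Check (Vieta): the three roots sum to 81, matching tr M = 81.
So the eigenvalues of A^T A are ≈ 0.0429, 18.1853, 62.7717 (all ≥ 0, as they must be for A^T A). The largest is λ_max ≈ 62.7717, hence ||A||_2 = sqrt(λ_max) ≈ 7.9229.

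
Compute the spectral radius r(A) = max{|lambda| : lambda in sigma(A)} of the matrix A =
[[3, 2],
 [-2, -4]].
r(A) = (1 + sqrt(33))/2 ≈ 3.3723

The eigenvalues of A are the roots of its characteristic polynomial. With M = A (coefficients from the trace and determinant):
  p(λ) = det(λ I - M) = λ^2 + λ - 8.
For λ^2 + λ - 8 the discriminant is 33. It is nonnegative but not a perfect square, so the roots are real and irrational: λ = (-1 ± sqrt(33))/2 ≈ 2.3723, -3.3723.
Thus the eigenvalues (to 4 decimals) are 2.3723 (modulus 2.3723); -3.3723 (modulus 3.3723). The spectral radius is the largest modulus: r(A) = (1 + sqrt(33))/2 ≈ 3.3723. (Cross-check: r(A) ≤ ||A||_2 ≈ 5.5616; equality holds whenever A is normal, though it can also hold for some non-normal A.)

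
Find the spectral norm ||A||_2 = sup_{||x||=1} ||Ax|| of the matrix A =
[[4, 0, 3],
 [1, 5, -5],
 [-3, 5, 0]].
||A||_2 ≈ 8.457 (= sqrt(largest eigenvalue of A^T A))

||A||_2 = sigma_max(A) = sqrt(lambda_max(A^T A)). Form the symmetric matrix M = A^T A =
[[26, -10, 7],
 [-10, 50, -25],
 [7, -25, 34]].
Its characteristic polynomial (trace, sum of principal 2x2 minors, determinant of M give the coefficients) is
  p(λ) = det(λ I - M) = λ^3 - 110λ^2 + 3110λ - 25600.
No integer candidate from the rational root theorem (±divisors of 25600) is a root, so the roots are irrational. The cubic discriminant is Δ = 362046000 > 0, so there are three distinct real roots. p(15) = -325 and p(16) = 96 have opposite signs, so a root lies in (15, 16); Newton's method refines it to λ ≈ 15.7433. p(22) = 228 and p(23) = -93 have opposite signs, so a root lies in (22, 23); Newton's method refines it to λ ≈ 22.7359. p(71) = -1389 and p(72) = 1328 have opposite signs, so a root lies in (71, 72); Newton's method refines it to λ ≈ 71.5208. Check (Vieta): the three roots sum to 110, matching tr M = 110.
So the eigenvalues of A^T A are ≈ 15.7433, 22.7359, 71.5208 (all ≥ 0, as they must be for A^T A). The largest is λ_max ≈ 71.5208, hence ||A||_2 = sqrt(λ_max) ≈ 8.457.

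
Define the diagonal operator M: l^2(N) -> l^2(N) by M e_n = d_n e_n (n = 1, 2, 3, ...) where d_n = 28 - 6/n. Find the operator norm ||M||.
||M|| = 28

For a diagonal operator on l^2 with entries d_n, ||M|| = sup_n |d_n|. Here d_1 = 22, d_2 = 25, ..., and d_n = 28 - 6/n increases monotonically toward 28. All terms lie in [22, 28), so |d_n| = d_n and the supremum is the limit 28, which is not attained by any individual d_n. Hence ||M|| = 28.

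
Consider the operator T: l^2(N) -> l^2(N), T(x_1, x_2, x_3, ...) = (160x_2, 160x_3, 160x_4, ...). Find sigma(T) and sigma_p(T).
sigma(T) = closed disk {z in C : |z| ≤ 160}; sigma_p(T) = open disk {z in C : |z| < 160}

Note T = 160·V where V is the unit left shift (V x)_k = x_{k+1}; so sigma(T) = 160·sigma(V) and ||T|| = 160||V||. ||T x||^2 = 25600sum_{k≥2} |x_k|^2 ≤ 25600||x||^2, with equality on {x : x_1 = 0}, so ||T|| = 160. For any lambda with |lambda| < 160, set r = lambda/160 (|r| < 1); the vector x = (1, r, r^2, ...) is in l^2 and satisfies T x = 160(r, r^2, ...) = lambda x, so lambda is an eigenvalue. On the boundary |lambda| = 160 the geometric series diverges, so no l^2 eigenvector exists, but these lambda lie in the approximate point spectrum. Hence sigma(T) is the closed disk of radius 160 and sigma_p(T) is the open disk.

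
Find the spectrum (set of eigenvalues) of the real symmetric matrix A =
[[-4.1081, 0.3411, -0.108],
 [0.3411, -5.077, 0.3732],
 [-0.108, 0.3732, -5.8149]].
sigma(A) ≈ {-6, -5, -4}

A is real symmetric, so its spectrum consists of real eigenvalues. Expanding the characteristic polynomial of the displayed matrix gives
  det(λ I - A) = p(λ) = λ^3 + (15)λ^2 + (74)λ + (120).
Solving p(λ) = 0 yields eigenvalues ≈ -6, -5, -4. (A is shown rounded to 4 decimals, so these recover the underlying integer eigenvalues to within that precision.)
Verification: the trace of A = -15 equals the sum of eigenvalues -15, and det(A) ≈ -119.9999 matches the eigenvalue product -120.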